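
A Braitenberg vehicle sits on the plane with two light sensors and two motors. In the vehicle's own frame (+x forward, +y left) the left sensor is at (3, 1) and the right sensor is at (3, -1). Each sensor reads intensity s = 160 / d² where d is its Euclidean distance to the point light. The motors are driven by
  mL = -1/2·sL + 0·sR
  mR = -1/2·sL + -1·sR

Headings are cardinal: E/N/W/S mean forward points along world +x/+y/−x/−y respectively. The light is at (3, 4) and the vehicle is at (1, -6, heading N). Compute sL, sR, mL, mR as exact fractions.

left sensor world pos  = (0, -3); dL² = 58
right sensor world pos = (2, -3); dR² = 50
sL = 160/58 = 80/29
sR = 160/50 = 16/5
mL = -1/2·sL + 0·sR = -40/29
mR = -1/2·sL + -1·sR = -664/145

80/29 16/5 -40/29 -664/145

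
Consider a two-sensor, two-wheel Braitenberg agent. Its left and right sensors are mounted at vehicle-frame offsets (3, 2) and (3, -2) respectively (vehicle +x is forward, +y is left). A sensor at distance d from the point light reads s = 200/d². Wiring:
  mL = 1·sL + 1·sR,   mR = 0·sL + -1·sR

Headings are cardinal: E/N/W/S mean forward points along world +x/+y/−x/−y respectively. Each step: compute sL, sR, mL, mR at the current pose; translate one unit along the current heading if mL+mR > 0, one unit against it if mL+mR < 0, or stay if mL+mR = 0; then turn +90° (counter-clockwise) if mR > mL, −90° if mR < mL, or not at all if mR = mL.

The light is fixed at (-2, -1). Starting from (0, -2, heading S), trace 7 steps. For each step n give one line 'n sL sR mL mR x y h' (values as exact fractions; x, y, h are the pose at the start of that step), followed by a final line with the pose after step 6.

0 25/4 25/2 75/4 -25/2 0 -2 S
1 200/17 200 3600/17 -200 0 -3 W
2 100 20 120 -20 -1 -3 N
3 200/17 8 336/17 -8 -1 -2 E
4 25/4 25/2 75/4 -25/2 0 -2 S
5 200/17 200 3600/17 -200 0 -3 W
6 100 20 120 -20 -1 -3 N
final -1 -2 E

n=0: pose=(0,-2,S); sL=25/4, sR=25/2; mL=75/4, mR=-25/2; mL+mR=25/4 → advance +1; mR−mL=-125/4 → turn -1·90°
n=1: pose=(0,-3,W); sL=200/17, sR=200; mL=3600/17, mR=-200; mL+mR=200/17 → advance +1; mR−mL=-7000/17 → turn -1·90°
n=2: pose=(-1,-3,N); sL=100, sR=20; mL=120, mR=-20; mL+mR=100 → advance +1; mR−mL=-140 → turn -1·90°
n=3: pose=(-1,-2,E); sL=200/17, sR=8; mL=336/17, mR=-8; mL+mR=200/17 → advance +1; mR−mL=-472/17 → turn -1·90°
n=4: pose=(0,-2,S); sL=25/4, sR=25/2; mL=75/4, mR=-25/2; mL+mR=25/4 → advance +1; mR−mL=-125/4 → turn -1·90°
n=5: pose=(0,-3,W); sL=200/17, sR=200; mL=3600/17, mR=-200; mL+mR=200/17 → advance +1; mR−mL=-7000/17 → turn -1·90°
n=6: pose=(-1,-3,N); sL=100, sR=20; mL=120, mR=-20; mL+mR=100 → advance +1; mR−mL=-140 → turn -1·90°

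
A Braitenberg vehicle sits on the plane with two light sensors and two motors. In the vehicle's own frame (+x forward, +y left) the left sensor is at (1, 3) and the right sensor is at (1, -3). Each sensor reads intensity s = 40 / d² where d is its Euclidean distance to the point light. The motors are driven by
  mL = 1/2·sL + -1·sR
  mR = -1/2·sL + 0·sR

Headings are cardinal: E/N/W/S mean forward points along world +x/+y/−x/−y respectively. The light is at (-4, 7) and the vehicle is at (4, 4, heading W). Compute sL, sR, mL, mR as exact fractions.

8/17 40/49 -484/833 -4/17

left sensor world pos  = (3, 1); dL² = 85
right sensor world pos = (3, 7); dR² = 49
sL = 40/85 = 8/17
sR = 40/49 = 40/49
mL = 1/2·sL + -1·sR = -484/833
mR = -1/2·sL + 0·sR = -4/17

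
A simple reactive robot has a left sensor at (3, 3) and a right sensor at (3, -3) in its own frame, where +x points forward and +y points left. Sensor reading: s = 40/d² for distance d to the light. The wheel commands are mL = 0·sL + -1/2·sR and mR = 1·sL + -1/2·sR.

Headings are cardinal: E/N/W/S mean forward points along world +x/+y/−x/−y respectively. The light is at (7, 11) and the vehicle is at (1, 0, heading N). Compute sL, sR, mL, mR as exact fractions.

left sensor world pos  = (-2, 3); dL² = 145
right sensor world pos = (4, 3); dR² = 73
sL = 40/145 = 8/29
sR = 40/73 = 40/73
mL = 0·sL + -1/2·sR = -20/73
mR = 1·sL + -1/2·sR = 4/2117

8/29 40/73 -20/73 4/2117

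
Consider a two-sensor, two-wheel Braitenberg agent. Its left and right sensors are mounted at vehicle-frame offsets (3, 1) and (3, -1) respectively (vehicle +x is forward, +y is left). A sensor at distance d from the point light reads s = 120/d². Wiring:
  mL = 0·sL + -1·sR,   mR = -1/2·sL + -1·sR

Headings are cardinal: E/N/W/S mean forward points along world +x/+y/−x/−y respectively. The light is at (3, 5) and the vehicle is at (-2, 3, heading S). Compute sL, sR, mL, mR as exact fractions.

120/41 120/61 -120/61 -8580/2501

left sensor world pos  = (-1, 0); dL² = 41
right sensor world pos = (-3, 0); dR² = 61
sL = 120/41 = 120/41
sR = 120/61 = 120/61
mL = 0·sL + -1·sR = -120/61
mR = -1/2·sL + -1·sR = -8580/2501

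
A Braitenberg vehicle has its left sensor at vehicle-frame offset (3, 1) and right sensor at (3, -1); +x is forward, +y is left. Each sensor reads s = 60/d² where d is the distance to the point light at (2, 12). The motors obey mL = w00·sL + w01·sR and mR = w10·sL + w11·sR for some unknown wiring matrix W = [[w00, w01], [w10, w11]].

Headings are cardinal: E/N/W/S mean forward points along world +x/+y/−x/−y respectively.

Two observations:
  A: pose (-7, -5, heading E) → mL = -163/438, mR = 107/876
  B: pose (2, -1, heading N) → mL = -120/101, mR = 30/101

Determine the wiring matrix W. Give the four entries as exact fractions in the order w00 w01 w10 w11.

obs A: pose=(-7,-5,E) → sL=15/73, sR=1/6, mL=-163/438, mR=107/876
obs B: pose=(2,-1,N) → sL=60/101, sR=60/101, mL=-120/101, mR=30/101
sensor matrix S = [[15/73, 1/6], [60/101, 60/101]]; det S = 170/7373
solve [mL_A; mL_B] = S·[w00; w01] and [mR_A; mR_B] = S·[w10; w11]:
  w00 = -1, w01 = -1, w10 = 1, w11 = -1/2

-1 -1 1 -1/2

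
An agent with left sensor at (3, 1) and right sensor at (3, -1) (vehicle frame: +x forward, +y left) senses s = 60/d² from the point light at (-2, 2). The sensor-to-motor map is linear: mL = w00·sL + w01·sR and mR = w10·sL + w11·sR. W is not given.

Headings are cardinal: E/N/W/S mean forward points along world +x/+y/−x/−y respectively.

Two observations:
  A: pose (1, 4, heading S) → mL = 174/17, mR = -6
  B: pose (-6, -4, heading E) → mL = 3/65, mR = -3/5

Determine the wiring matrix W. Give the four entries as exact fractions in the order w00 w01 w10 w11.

-1/2 1 0 -1/2

obs A: pose=(1,4,S) → sL=60/17, sR=12, mL=174/17, mR=-6
obs B: pose=(-6,-4,E) → sL=30/13, sR=6/5, mL=3/65, mR=-3/5
sensor matrix S = [[60/17, 12], [30/13, 6/5]]; det S = -5184/221
solve [mL_A; mL_B] = S·[w00; w01] and [mR_A; mR_B] = S·[w10; w11]:
  w00 = -1/2, w01 = 1, w10 = 0, w11 = -1/2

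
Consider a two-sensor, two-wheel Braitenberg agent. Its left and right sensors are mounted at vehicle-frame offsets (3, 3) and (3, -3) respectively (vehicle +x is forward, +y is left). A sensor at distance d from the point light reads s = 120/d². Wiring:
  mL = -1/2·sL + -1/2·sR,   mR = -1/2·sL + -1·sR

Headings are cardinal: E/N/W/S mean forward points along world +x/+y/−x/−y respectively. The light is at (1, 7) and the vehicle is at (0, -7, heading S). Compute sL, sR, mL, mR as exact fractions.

120/293 24/61 -7176/17873 -10692/17873

left sensor world pos  = (3, -10); dL² = 293
right sensor world pos = (-3, -10); dR² = 305
sL = 120/293 = 120/293
sR = 120/305 = 24/61
mL = -1/2·sL + -1/2·sR = -7176/17873
mR = -1/2·sL + -1·sR = -10692/17873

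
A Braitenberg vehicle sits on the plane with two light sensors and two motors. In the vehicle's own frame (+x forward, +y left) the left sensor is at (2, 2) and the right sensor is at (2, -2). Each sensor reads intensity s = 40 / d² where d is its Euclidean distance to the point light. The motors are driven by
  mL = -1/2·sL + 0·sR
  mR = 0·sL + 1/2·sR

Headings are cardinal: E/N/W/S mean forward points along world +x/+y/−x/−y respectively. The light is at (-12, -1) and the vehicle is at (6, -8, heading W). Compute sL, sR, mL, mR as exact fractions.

left sensor world pos  = (4, -10); dL² = 337
right sensor world pos = (4, -6); dR² = 281
sL = 40/337 = 40/337
sR = 40/281 = 40/281
mL = -1/2·sL + 0·sR = -20/337
mR = 0·sL + 1/2·sR = 20/281

40/337 40/281 -20/337 20/281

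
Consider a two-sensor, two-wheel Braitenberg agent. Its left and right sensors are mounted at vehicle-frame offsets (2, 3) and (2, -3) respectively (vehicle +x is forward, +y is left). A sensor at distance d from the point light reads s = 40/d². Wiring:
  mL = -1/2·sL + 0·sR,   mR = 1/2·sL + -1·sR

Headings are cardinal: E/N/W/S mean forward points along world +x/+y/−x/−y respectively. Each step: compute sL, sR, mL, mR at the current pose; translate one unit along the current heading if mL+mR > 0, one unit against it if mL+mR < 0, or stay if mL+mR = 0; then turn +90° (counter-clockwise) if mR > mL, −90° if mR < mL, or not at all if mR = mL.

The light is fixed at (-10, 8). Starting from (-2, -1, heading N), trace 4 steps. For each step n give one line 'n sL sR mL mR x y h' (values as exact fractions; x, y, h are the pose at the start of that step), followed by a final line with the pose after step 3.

0 20/37 4/17 -10/37 22/629 -2 -1 N
1 8/41 8/17 -4/41 -260/697 -2 -2 W
2 2/5 5/26 -1/5 1/130 -1 -2 N
3 8/49 40/113 -4/49 -1508/5537 -1 -3 W
final 0 -3 N

n=0: pose=(-2,-1,N); sL=20/37, sR=4/17; mL=-10/37, mR=22/629; mL+mR=-4/17 → advance -1; mR−mL=192/629 → turn +1·90°
n=1: pose=(-2,-2,W); sL=8/41, sR=8/17; mL=-4/41, mR=-260/697; mL+mR=-8/17 → advance -1; mR−mL=-192/697 → turn -1·90°
n=2: pose=(-1,-2,N); sL=2/5, sR=5/26; mL=-1/5, mR=1/130; mL+mR=-5/26 → advance -1; mR−mL=27/130 → turn +1·90°
n=3: pose=(-1,-3,W); sL=8/49, sR=40/113; mL=-4/49, mR=-1508/5537; mL+mR=-40/113 → advance -1; mR−mL=-1056/5537 → turn -1·90°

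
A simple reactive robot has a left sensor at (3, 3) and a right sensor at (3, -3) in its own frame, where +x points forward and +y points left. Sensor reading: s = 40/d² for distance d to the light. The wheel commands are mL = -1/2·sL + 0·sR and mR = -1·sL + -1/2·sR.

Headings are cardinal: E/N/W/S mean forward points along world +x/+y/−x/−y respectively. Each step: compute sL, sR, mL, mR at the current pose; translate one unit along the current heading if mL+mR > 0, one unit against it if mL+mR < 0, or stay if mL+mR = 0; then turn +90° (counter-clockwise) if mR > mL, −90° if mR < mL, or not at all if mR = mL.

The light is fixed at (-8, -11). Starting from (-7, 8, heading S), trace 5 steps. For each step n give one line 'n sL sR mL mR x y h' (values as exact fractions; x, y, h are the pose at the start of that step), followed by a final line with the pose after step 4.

n=0: pose=(-7,8,S); sL=5/34, sR=2/13; mL=-5/68, mR=-99/442; mL+mR=-263/884 → advance -1; mR−mL=-133/884 → turn -1·90°
n=1: pose=(-7,9,W); sL=40/293, sR=40/533; mL=-20/293, mR=-27180/156169; mL+mR=-37840/156169 → advance -1; mR−mL=-16520/156169 → turn -1·90°
n=2: pose=(-6,9,N); sL=4/53, sR=20/277; mL=-2/53, mR=-1638/14681; mL+mR=-2192/14681 → advance -1; mR−mL=-1084/14681 → turn -1·90°
n=3: pose=(-6,8,E); sL=40/509, sR=40/281; mL=-20/509, mR=-21420/143029; mL+mR=-27040/143029 → advance -1; mR−mL=-15800/143029 → turn -1·90°
n=4: pose=(-7,8,S); sL=5/34, sR=2/13; mL=-5/68, mR=-99/442; mL+mR=-263/884 → advance -1; mR−mL=-133/884 → turn -1·90°

0 5/34 2/13 -5/68 -99/442 -7 8 S
1 40/293 40/533 -20/293 -27180/156169 -7 9 W
2 4/53 20/277 -2/53 -1638/14681 -6 9 N
3 40/509 40/281 -20/509 -21420/143029 -6 8 E
4 5/34 2/13 -5/68 -99/442 -7 8 S
final -7 9 W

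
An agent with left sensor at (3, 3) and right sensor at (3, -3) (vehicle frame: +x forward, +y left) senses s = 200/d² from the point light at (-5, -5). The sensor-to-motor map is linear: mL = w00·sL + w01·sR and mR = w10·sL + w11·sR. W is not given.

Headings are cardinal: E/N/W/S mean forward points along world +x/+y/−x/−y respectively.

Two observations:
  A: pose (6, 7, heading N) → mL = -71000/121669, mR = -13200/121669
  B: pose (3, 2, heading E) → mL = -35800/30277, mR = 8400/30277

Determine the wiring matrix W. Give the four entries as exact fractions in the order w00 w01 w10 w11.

-1/2 -1/2 -1/2 1/2

obs A: pose=(6,7,N) → sL=200/289, sR=200/421, mL=-71000/121669, mR=-13200/121669
obs B: pose=(3,2,E) → sL=200/221, sR=200/137, mL=-35800/30277, mR=8400/30277
sensor matrix S = [[200/289, 200/421], [200/221, 200/137]]; det S = 125760000/216692489
solve [mL_A; mL_B] = S·[w00; w01] and [mR_A; mR_B] = S·[w10; w11]:
  w00 = -1/2, w01 = -1/2, w10 = -1/2, w11 = 1/2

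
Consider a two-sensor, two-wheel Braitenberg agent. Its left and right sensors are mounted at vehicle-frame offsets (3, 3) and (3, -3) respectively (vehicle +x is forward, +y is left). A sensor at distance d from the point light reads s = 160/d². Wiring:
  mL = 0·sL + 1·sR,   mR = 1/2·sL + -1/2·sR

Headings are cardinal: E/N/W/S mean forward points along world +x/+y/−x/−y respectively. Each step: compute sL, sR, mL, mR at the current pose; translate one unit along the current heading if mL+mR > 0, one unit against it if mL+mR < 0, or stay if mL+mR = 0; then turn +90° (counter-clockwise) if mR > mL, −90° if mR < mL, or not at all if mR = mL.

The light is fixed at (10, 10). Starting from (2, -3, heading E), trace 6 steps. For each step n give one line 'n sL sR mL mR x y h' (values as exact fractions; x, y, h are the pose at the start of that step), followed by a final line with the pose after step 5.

n=0: pose=(2,-3,E); sL=32/25, sR=160/281; mL=160/281, mR=2496/7025; mL+mR=6496/7025 → advance +1; mR−mL=-1504/7025 → turn -1·90°
n=1: pose=(3,-3,S); sL=10/17, sR=40/89; mL=40/89, mR=105/1513; mL+mR=785/1513 → advance +1; mR−mL=-575/1513 → turn -1·90°
n=2: pose=(3,-4,W); sL=160/389, sR=160/221; mL=160/221, mR=-13440/85969; mL+mR=48800/85969 → advance +1; mR−mL=-75680/85969 → turn -1·90°
n=3: pose=(2,-4,N); sL=80/121, sR=80/73; mL=80/73, mR=-1920/8833; mL+mR=7760/8833 → advance +1; mR−mL=-11600/8833 → turn -1·90°
n=4: pose=(2,-3,E); sL=32/25, sR=160/281; mL=160/281, mR=2496/7025; mL+mR=6496/7025 → advance +1; mR−mL=-1504/7025 → turn -1·90°
n=5: pose=(3,-3,S); sL=10/17, sR=40/89; mL=40/89, mR=105/1513; mL+mR=785/1513 → advance +1; mR−mL=-575/1513 → turn -1·90°

0 32/25 160/281 160/281 2496/7025 2 -3 E
1 10/17 40/89 40/89 105/1513 3 -3 S
2 160/389 160/221 160/221 -13440/85969 3 -4 W
3 80/121 80/73 80/73 -1920/8833 2 -4 N
4 32/25 160/281 160/281 2496/7025 2 -3 E
5 10/17 40/89 40/89 105/1513 3 -3 S
final 3 -4 W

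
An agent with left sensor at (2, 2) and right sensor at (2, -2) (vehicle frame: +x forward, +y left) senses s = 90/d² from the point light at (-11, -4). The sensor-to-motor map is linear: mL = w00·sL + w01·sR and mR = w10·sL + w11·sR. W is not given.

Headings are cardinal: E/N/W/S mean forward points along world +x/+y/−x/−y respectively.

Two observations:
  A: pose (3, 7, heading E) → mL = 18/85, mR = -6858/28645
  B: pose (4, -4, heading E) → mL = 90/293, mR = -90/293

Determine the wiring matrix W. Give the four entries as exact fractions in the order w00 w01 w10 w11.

1 0 -1/2 -1/2

obs A: pose=(3,7,E) → sL=18/85, sR=90/337, mL=18/85, mR=-6858/28645
obs B: pose=(4,-4,E) → sL=90/293, sR=90/293, mL=90/293, mR=-90/293
sensor matrix S = [[18/85, 90/337], [90/293, 90/293]]; det S = -28512/1678597
solve [mL_A; mL_B] = S·[w00; w01] and [mR_A; mR_B] = S·[w10; w11]:
  w00 = 1, w01 = 0, w10 = -1/2, w11 = -1/2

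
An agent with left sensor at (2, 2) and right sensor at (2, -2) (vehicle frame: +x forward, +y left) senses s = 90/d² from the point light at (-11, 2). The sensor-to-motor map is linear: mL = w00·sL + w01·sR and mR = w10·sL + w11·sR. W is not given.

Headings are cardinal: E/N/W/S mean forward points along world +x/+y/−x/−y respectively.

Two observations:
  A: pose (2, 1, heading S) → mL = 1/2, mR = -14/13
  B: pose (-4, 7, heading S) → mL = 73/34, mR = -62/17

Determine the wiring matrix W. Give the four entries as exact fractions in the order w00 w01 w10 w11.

-1/2 1 -1 -1

obs A: pose=(2,1,S) → sL=5/13, sR=9/13, mL=1/2, mR=-14/13
obs B: pose=(-4,7,S) → sL=1, sR=45/17, mL=73/34, mR=-62/17
sensor matrix S = [[5/13, 9/13], [1, 45/17]]; det S = 72/221
solve [mL_A; mL_B] = S·[w00; w01] and [mR_A; mR_B] = S·[w10; w11]:
  w00 = -1/2, w01 = 1, w10 = -1, w11 = -1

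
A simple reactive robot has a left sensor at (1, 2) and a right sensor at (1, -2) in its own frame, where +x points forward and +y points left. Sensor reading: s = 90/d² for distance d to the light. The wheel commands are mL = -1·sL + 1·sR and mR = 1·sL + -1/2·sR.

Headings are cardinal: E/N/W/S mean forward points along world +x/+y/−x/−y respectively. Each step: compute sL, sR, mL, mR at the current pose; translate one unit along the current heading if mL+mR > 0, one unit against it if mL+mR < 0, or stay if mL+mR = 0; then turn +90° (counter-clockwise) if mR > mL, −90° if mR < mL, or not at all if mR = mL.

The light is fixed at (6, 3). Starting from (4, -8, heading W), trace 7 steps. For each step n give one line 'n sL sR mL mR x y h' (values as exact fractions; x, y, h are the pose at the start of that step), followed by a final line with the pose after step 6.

0 45/89 1 44/89 1/178 4 -8 W
1 18/25 90/101 432/2525 693/2525 3 -8 N
2 9/16 9/8 9/16 0 3 -7 W
3 10/13 18/17 64/221 53/221 2 -7 N
4 45/29 9/13 -324/377 909/754 2 -6 E
5 90/89 18/13 432/1157 369/1157 3 -6 N
6 9/4 45/52 -18/13 189/104 3 -5 E
final 4 -5 N

n=0: pose=(4,-8,W); sL=45/89, sR=1; mL=44/89, mR=1/178; mL+mR=1/2 → advance +1; mR−mL=-87/178 → turn -1·90°
n=1: pose=(3,-8,N); sL=18/25, sR=90/101; mL=432/2525, mR=693/2525; mL+mR=45/101 → advance +1; mR−mL=261/2525 → turn +1·90°
n=2: pose=(3,-7,W); sL=9/16, sR=9/8; mL=9/16, mR=0; mL+mR=9/16 → advance +1; mR−mL=-9/16 → turn -1·90°
n=3: pose=(2,-7,N); sL=10/13, sR=18/17; mL=64/221, mR=53/221; mL+mR=9/17 → advance +1; mR−mL=-11/221 → turn -1·90°
n=4: pose=(2,-6,E); sL=45/29, sR=9/13; mL=-324/377, mR=909/754; mL+mR=9/26 → advance +1; mR−mL=1557/754 → turn +1·90°
n=5: pose=(3,-6,N); sL=90/89, sR=18/13; mL=432/1157, mR=369/1157; mL+mR=9/13 → advance +1; mR−mL=-63/1157 → turn -1·90°
n=6: pose=(3,-5,E); sL=9/4, sR=45/52; mL=-18/13, mR=189/104; mL+mR=45/104 → advance +1; mR−mL=333/104 → turn +1·90°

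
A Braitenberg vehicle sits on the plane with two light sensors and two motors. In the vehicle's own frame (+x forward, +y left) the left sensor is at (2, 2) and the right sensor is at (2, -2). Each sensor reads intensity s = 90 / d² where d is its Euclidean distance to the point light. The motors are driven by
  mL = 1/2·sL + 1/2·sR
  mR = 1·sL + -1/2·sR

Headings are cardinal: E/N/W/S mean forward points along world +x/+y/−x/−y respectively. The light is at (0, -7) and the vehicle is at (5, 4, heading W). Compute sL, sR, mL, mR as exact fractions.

1 45/89 67/89 133/178

left sensor world pos  = (3, 2); dL² = 90
right sensor world pos = (3, 6); dR² = 178
sL = 90/90 = 1
sR = 90/178 = 45/89
mL = 1/2·sL + 1/2·sR = 67/89
mR = 1·sL + -1/2·sR = 133/178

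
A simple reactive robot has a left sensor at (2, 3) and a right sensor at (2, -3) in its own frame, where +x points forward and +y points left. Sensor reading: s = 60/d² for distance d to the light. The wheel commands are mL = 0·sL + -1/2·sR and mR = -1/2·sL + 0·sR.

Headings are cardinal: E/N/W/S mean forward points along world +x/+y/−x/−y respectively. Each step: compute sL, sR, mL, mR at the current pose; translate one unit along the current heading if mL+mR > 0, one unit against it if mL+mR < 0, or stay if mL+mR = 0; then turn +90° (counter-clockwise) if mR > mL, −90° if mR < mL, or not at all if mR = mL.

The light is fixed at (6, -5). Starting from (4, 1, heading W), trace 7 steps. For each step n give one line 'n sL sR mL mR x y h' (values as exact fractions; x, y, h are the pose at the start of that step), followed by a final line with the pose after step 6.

0 12/5 60/97 -30/97 -6/5 4 1 W
1 3/4 15/17 -15/34 -3/8 5 1 N
2 60/13 60/73 -30/73 -30/13 5 0 W
3 30/29 30/29 -15/29 -15/29 6 0 N
4 4/3 4/3 -2/3 -2/3 6 -1 N
5 30/17 30/17 -15/17 -15/17 6 -2 N
6 12/5 12/5 -6/5 -6/5 6 -3 N
final 6 -4 N

n=0: pose=(4,1,W); sL=12/5, sR=60/97; mL=-30/97, mR=-6/5; mL+mR=-732/485 → advance -1; mR−mL=-432/485 → turn -1·90°
n=1: pose=(5,1,N); sL=3/4, sR=15/17; mL=-15/34, mR=-3/8; mL+mR=-111/136 → advance -1; mR−mL=9/136 → turn +1·90°
n=2: pose=(5,0,W); sL=60/13, sR=60/73; mL=-30/73, mR=-30/13; mL+mR=-2580/949 → advance -1; mR−mL=-1800/949 → turn -1·90°
n=3: pose=(6,0,N); sL=30/29, sR=30/29; mL=-15/29, mR=-15/29; mL+mR=-30/29 → advance -1; mR−mL=0 → turn +0·90°
n=4: pose=(6,-1,N); sL=4/3, sR=4/3; mL=-2/3, mR=-2/3; mL+mR=-4/3 → advance -1; mR−mL=0 → turn +0·90°
n=5: pose=(6,-2,N); sL=30/17, sR=30/17; mL=-15/17, mR=-15/17; mL+mR=-30/17 → advance -1; mR−mL=0 → turn +0·90°
n=6: pose=(6,-3,N); sL=12/5, sR=12/5; mL=-6/5, mR=-6/5; mL+mR=-12/5 → advance -1; mR−mL=0 → turn +0·90°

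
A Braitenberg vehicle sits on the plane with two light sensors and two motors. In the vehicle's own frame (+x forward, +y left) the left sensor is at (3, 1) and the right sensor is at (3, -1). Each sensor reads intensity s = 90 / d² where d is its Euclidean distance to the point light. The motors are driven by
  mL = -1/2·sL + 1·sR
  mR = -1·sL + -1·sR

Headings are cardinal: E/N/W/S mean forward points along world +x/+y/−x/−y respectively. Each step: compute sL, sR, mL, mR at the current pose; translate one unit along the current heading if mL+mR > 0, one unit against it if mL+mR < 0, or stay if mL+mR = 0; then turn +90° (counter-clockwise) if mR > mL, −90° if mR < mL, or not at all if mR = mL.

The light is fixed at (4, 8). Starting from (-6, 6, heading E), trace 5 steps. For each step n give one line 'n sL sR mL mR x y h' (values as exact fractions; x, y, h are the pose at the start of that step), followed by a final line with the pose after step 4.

n=0: pose=(-6,6,E); sL=9/5, sR=45/29; mL=189/290, mR=-486/145; mL+mR=-27/10 → advance -1; mR−mL=-1161/290 → turn -1·90°
n=1: pose=(-7,6,S); sL=18/25, sR=90/169; mL=729/4225, mR=-5292/4225; mL+mR=-27/25 → advance -1; mR−mL=-6021/4225 → turn -1·90°
n=2: pose=(-7,7,W); sL=9/20, sR=45/98; mL=459/1960, mR=-891/980; mL+mR=-27/40 → advance -1; mR−mL=-2241/1960 → turn -1·90°
n=3: pose=(-6,7,N); sL=18/25, sR=18/17; mL=297/425, mR=-756/425; mL+mR=-27/25 → advance -1; mR−mL=-1053/425 → turn -1·90°
n=4: pose=(-6,6,E); sL=9/5, sR=45/29; mL=189/290, mR=-486/145; mL+mR=-27/10 → advance -1; mR−mL=-1161/290 → turn -1·90°

0 9/5 45/29 189/290 -486/145 -6 6 E
1 18/25 90/169 729/4225 -5292/4225 -7 6 S
2 9/20 45/98 459/1960 -891/980 -7 7 W
3 18/25 18/17 297/425 -756/425 -6 7 N
4 9/5 45/29 189/290 -486/145 -6 6 E
final -7 6 S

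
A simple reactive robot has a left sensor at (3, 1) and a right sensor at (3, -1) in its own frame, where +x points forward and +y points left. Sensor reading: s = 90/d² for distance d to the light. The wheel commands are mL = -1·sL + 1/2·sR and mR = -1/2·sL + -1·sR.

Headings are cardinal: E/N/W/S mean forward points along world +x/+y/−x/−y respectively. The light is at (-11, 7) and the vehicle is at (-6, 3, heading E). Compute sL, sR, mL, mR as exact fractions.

left sensor world pos  = (-3, 4); dL² = 73
right sensor world pos = (-3, 2); dR² = 89
sL = 90/73 = 90/73
sR = 90/89 = 90/89
mL = -1·sL + 1/2·sR = -4725/6497
mR = -1/2·sL + -1·sR = -10575/6497

90/73 90/89 -4725/6497 -10575/6497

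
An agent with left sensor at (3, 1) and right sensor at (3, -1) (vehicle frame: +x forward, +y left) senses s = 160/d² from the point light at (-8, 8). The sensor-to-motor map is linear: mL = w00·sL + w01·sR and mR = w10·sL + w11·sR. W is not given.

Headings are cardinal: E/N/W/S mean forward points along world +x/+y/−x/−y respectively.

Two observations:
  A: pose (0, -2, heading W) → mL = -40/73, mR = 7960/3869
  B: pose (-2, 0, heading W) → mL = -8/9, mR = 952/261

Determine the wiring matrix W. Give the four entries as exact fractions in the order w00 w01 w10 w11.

obs A: pose=(0,-2,W) → sL=80/73, sR=80/53, mL=-40/73, mR=7960/3869
obs B: pose=(-2,0,W) → sL=16/9, sR=80/29, mL=-8/9, mR=952/261
sensor matrix S = [[80/73, 80/53], [16/9, 80/29]]; det S = 343040/1009809
solve [mL_A; mL_B] = S·[w00; w01] and [mR_A; mR_B] = S·[w10; w11]:
  w00 = -1/2, w01 = 0, w10 = 1/2, w11 = 1

-1/2 0 1/2 1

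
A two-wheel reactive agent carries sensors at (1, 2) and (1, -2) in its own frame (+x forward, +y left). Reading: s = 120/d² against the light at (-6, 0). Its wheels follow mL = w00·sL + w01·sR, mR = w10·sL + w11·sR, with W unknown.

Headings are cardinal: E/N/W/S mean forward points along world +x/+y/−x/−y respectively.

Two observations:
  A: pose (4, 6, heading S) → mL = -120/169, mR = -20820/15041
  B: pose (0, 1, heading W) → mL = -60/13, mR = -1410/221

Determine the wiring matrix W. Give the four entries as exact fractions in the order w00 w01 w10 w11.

-1 0 -1 -1/2

obs A: pose=(4,6,S) → sL=120/169, sR=120/89, mL=-120/169, mR=-20820/15041
obs B: pose=(0,1,W) → sL=60/13, sR=60/17, mL=-60/13, mR=-1410/221
sensor matrix S = [[120/169, 120/89], [60/13, 60/17]]; det S = -950400/255697
solve [mL_A; mL_B] = S·[w00; w01] and [mR_A; mR_B] = S·[w10; w11]:
  w00 = -1, w01 = 0, w10 = -1, w11 = -1/2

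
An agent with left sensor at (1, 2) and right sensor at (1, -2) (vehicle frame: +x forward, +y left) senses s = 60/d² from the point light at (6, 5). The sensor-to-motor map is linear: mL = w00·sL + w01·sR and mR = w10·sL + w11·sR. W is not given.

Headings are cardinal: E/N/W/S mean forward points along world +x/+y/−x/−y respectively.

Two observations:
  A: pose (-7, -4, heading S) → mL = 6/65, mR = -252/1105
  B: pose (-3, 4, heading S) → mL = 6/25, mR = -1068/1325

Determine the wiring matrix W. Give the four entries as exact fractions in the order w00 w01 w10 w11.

0 1/2 -1/2 -1/2

obs A: pose=(-7,-4,S) → sL=60/221, sR=12/65, mL=6/65, mR=-252/1105
obs B: pose=(-3,4,S) → sL=60/53, sR=12/25, mL=6/25, mR=-1068/1325
sensor matrix S = [[60/221, 12/65], [60/53, 12/25]]; det S = -4608/58565
solve [mL_A; mL_B] = S·[w00; w01] and [mR_A; mR_B] = S·[w10; w11]:
  w00 = 0, w01 = 1/2, w10 = -1/2, w11 = -1/2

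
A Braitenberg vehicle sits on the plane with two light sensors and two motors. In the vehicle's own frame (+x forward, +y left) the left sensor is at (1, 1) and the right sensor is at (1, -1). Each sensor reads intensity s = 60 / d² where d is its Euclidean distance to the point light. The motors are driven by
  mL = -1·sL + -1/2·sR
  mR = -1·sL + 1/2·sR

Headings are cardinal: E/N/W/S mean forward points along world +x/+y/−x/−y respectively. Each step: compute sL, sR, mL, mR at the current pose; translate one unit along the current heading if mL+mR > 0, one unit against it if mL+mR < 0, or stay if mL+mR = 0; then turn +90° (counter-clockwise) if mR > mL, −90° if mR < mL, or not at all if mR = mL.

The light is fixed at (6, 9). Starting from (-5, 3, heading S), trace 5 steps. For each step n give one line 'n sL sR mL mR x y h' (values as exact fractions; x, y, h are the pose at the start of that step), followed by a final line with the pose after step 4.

n=0: pose=(-5,3,S); sL=60/149, sR=60/193; mL=-16050/28757, mR=-7110/28757; mL+mR=-120/149 → advance -1; mR−mL=60/193 → turn +1·90°
n=1: pose=(-5,4,E); sL=15/29, sR=15/34; mL=-1455/1972, mR=-585/1972; mL+mR=-30/29 → advance -1; mR−mL=15/34 → turn +1·90°
n=2: pose=(-6,4,N); sL=12/37, sR=60/137; mL=-2754/5069, mR=-534/5069; mL+mR=-24/37 → advance -1; mR−mL=60/137 → turn +1·90°
n=3: pose=(-6,3,W); sL=30/109, sR=30/97; mL=-4545/10573, mR=-1275/10573; mL+mR=-60/109 → advance -1; mR−mL=30/97 → turn +1·90°
n=4: pose=(-5,3,S); sL=60/149, sR=60/193; mL=-16050/28757, mR=-7110/28757; mL+mR=-120/149 → advance -1; mR−mL=60/193 → turn +1·90°

0 60/149 60/193 -16050/28757 -7110/28757 -5 3 S
1 15/29 15/34 -1455/1972 -585/1972 -5 4 E
2 12/37 60/137 -2754/5069 -534/5069 -6 4 N
3 30/109 30/97 -4545/10573 -1275/10573 -6 3 W
4 60/149 60/193 -16050/28757 -7110/28757 -5 3 S
final -5 4 E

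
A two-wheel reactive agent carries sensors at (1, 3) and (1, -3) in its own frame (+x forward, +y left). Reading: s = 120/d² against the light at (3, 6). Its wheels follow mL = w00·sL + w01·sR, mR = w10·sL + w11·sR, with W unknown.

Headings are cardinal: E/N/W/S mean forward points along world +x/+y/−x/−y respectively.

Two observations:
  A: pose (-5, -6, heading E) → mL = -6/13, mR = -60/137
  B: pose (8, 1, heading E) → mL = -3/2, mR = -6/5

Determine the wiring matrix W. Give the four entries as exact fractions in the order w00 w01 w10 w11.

-1/2 0 0 -1

obs A: pose=(-5,-6,E) → sL=12/13, sR=60/137, mL=-6/13, mR=-60/137
obs B: pose=(8,1,E) → sL=3, sR=6/5, mL=-3/2, mR=-6/5
sensor matrix S = [[12/13, 60/137], [3, 6/5]]; det S = -1836/8905
solve [mL_A; mL_B] = S·[w00; w01] and [mR_A; mR_B] = S·[w10; w11]:
  w00 = -1/2, w01 = 0, w10 = 0, w11 = -1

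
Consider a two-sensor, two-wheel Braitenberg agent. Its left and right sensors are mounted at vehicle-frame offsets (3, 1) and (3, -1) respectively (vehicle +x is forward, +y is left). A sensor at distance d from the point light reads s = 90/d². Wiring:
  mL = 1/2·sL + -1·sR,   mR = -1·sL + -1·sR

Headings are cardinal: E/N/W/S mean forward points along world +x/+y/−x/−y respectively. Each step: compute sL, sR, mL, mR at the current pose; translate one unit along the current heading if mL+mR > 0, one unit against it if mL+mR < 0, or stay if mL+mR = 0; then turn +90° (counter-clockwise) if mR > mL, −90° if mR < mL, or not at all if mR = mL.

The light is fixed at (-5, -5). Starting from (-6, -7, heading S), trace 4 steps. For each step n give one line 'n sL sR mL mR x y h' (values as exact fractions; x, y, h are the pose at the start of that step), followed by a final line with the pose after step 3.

0 18/5 90/29 -189/145 -972/145 -6 -7 S
1 9/2 45/8 -27/8 -81/8 -6 -6 W
2 18 18 -9 -36 -5 -6 N
3 9 5 -1/2 -14 -5 -7 E
final -6 -7 S

n=0: pose=(-6,-7,S); sL=18/5, sR=90/29; mL=-189/145, mR=-972/145; mL+mR=-1161/145 → advance -1; mR−mL=-27/5 → turn -1·90°
n=1: pose=(-6,-6,W); sL=9/2, sR=45/8; mL=-27/8, mR=-81/8; mL+mR=-27/2 → advance -1; mR−mL=-27/4 → turn -1·90°
n=2: pose=(-5,-6,N); sL=18, sR=18; mL=-9, mR=-36; mL+mR=-45 → advance -1; mR−mL=-27 → turn -1·90°
n=3: pose=(-5,-7,E); sL=9, sR=5; mL=-1/2, mR=-14; mL+mR=-29/2 → advance -1; mR−mL=-27/2 → turn -1·90°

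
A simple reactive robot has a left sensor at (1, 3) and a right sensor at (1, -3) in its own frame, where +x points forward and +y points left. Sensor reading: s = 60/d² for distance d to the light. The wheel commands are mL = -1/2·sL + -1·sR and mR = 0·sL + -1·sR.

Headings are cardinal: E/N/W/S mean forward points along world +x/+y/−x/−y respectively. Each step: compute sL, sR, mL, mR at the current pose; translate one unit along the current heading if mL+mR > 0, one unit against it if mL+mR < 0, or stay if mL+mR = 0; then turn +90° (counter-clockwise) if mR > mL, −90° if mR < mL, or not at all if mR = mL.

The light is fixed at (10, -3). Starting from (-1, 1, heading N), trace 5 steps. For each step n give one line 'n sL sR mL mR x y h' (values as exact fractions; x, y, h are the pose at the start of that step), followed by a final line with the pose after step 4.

n=0: pose=(-1,1,N); sL=60/221, sR=60/89; mL=-15930/19669, mR=-60/89; mL+mR=-29190/19669 → advance -1; mR−mL=30/221 → turn +1·90°
n=1: pose=(-1,0,W); sL=5/12, sR=1/3; mL=-13/24, mR=-1/3; mL+mR=-7/8 → advance -1; mR−mL=5/24 → turn +1·90°
n=2: pose=(0,0,S); sL=60/53, sR=60/173; mL=-8370/9169, mR=-60/173; mL+mR=-11550/9169 → advance -1; mR−mL=30/53 → turn +1·90°
n=3: pose=(0,1,E); sL=6/13, sR=30/41; mL=-513/533, mR=-30/41; mL+mR=-903/533 → advance -1; mR−mL=3/13 → turn +1·90°
n=4: pose=(-1,1,N); sL=60/221, sR=60/89; mL=-15930/19669, mR=-60/89; mL+mR=-29190/19669 → advance -1; mR−mL=30/221 → turn +1·90°

0 60/221 60/89 -15930/19669 -60/89 -1 1 N
1 5/12 1/3 -13/24 -1/3 -1 0 W
2 60/53 60/173 -8370/9169 -60/173 0 0 S
3 6/13 30/41 -513/533 -30/41 0 1 E
4 60/221 60/89 -15930/19669 -60/89 -1 1 N
final -1 0 W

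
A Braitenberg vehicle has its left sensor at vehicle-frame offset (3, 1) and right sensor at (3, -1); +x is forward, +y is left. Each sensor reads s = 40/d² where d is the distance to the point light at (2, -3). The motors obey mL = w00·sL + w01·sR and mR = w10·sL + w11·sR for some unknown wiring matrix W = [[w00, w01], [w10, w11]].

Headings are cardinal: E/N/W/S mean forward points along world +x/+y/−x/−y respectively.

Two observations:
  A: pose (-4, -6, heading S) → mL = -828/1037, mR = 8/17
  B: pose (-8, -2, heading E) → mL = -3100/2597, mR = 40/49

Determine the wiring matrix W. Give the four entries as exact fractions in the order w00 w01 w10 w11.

obs A: pose=(-4,-6,S) → sL=40/61, sR=8/17, mL=-828/1037, mR=8/17
obs B: pose=(-8,-2,E) → sL=40/53, sR=40/49, mL=-3100/2597, mR=40/49
sensor matrix S = [[40/61, 8/17], [40/53, 40/49]]; det S = 485120/2693089
solve [mL_A; mL_B] = S·[w00; w01] and [mR_A; mR_B] = S·[w10; w11]:
  w00 = -1/2, w01 = -1, w10 = 0, w11 = 1

-1/2 -1 0 1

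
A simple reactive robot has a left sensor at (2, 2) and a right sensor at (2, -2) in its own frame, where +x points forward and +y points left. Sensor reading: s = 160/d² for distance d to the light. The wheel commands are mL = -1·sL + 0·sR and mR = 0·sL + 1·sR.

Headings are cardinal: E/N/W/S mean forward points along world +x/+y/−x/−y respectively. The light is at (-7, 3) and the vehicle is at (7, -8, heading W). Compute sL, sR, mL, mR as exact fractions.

left sensor world pos  = (5, -10); dL² = 313
right sensor world pos = (5, -6); dR² = 225
sL = 160/313 = 160/313
sR = 160/225 = 32/45
mL = -1·sL + 0·sR = -160/313
mR = 0·sL + 1·sR = 32/45

160/313 32/45 -160/313 32/45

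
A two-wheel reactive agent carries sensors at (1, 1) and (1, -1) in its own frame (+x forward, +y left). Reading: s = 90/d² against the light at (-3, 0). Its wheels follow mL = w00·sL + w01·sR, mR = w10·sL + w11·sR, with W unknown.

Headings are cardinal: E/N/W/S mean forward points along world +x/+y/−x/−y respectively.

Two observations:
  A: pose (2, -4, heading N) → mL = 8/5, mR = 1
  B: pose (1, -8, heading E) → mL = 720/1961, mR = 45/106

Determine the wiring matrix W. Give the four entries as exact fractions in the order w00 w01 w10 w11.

1 -1 0 1/2

obs A: pose=(2,-4,N) → sL=18/5, sR=2, mL=8/5, mR=1
obs B: pose=(1,-8,E) → sL=45/37, sR=45/53, mL=720/1961, mR=45/106
sensor matrix S = [[18/5, 2], [45/37, 45/53]]; det S = 1224/1961
solve [mL_A; mL_B] = S·[w00; w01] and [mR_A; mR_B] = S·[w10; w11]:
  w00 = 1, w01 = -1, w10 = 0, w11 = 1/2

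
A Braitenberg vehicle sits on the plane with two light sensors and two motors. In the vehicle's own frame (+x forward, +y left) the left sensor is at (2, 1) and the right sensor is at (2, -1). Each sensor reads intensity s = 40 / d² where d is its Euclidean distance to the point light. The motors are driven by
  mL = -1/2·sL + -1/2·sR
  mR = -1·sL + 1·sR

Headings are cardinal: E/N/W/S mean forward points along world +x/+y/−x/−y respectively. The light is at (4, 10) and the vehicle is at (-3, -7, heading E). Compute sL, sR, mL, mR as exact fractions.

left sensor world pos  = (-1, -6); dL² = 281
right sensor world pos = (-1, -8); dR² = 349
sL = 40/281 = 40/281
sR = 40/349 = 40/349
mL = -1/2·sL + -1/2·sR = -12600/98069
mR = -1·sL + 1·sR = -2720/98069

40/281 40/349 -12600/98069 -2720/98069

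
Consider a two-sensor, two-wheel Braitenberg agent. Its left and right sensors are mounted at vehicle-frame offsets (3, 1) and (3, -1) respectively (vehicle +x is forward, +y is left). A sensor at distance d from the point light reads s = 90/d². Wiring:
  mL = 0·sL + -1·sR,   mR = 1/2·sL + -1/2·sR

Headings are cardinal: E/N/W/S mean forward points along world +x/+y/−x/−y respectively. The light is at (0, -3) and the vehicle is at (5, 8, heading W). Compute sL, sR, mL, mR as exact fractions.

left sensor world pos  = (2, 7); dL² = 104
right sensor world pos = (2, 9); dR² = 148
sL = 90/104 = 45/52
sR = 90/148 = 45/74
mL = 0·sL + -1·sR = -45/74
mR = 1/2·sL + -1/2·sR = 495/3848

45/52 45/74 -45/74 495/3848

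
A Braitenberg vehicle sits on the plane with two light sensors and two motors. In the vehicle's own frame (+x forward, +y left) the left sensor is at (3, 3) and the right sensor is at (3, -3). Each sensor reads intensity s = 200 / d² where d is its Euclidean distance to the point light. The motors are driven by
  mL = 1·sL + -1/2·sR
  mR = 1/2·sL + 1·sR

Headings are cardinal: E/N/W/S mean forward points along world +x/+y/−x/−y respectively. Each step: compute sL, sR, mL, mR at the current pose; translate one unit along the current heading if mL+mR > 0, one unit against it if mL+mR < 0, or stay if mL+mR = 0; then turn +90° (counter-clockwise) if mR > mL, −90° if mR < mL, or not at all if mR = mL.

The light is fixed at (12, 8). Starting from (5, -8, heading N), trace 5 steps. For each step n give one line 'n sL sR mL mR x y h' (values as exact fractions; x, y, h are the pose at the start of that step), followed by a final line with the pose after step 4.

0 200/269 40/37 2020/9953 14460/9953 5 -8 N
1 25/53 50/61 200/3233 6825/6466 5 -7 W
2 200/349 40/89 10820/31061 22860/31061 4 -7 S
3 100/97 100/193 14450/18721 19350/18721 4 -8 E
4 200/269 40/37 2020/9953 14460/9953 5 -8 N
final 5 -7 W

n=0: pose=(5,-8,N); sL=200/269, sR=40/37; mL=2020/9953, mR=14460/9953; mL+mR=16480/9953 → advance +1; mR−mL=12440/9953 → turn +1·90°
n=1: pose=(5,-7,W); sL=25/53, sR=50/61; mL=200/3233, mR=6825/6466; mL+mR=7225/6466 → advance +1; mR−mL=6425/6466 → turn +1·90°
n=2: pose=(4,-7,S); sL=200/349, sR=40/89; mL=10820/31061, mR=22860/31061; mL+mR=33680/31061 → advance +1; mR−mL=12040/31061 → turn +1·90°
n=3: pose=(4,-8,E); sL=100/97, sR=100/193; mL=14450/18721, mR=19350/18721; mL+mR=33800/18721 → advance +1; mR−mL=4900/18721 → turn +1·90°
n=4: pose=(5,-8,N); sL=200/269, sR=40/37; mL=2020/9953, mR=14460/9953; mL+mR=16480/9953 → advance +1; mR−mL=12440/9953 → turn +1·90°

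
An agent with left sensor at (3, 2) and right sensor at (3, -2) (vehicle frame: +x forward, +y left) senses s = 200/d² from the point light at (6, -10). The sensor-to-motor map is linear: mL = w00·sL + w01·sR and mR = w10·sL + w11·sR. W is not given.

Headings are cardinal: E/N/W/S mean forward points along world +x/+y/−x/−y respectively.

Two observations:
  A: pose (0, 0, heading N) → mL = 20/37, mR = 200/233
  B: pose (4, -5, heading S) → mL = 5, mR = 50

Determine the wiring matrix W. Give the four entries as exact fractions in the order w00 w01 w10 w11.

obs A: pose=(0,0,N) → sL=200/233, sR=40/37, mL=20/37, mR=200/233
obs B: pose=(4,-5,S) → sL=50, sR=10, mL=5, mR=50
sensor matrix S = [[200/233, 40/37], [50, 10]]; det S = -392000/8621
solve [mL_A; mL_B] = S·[w00; w01] and [mR_A; mR_B] = S·[w10; w11]:
  w00 = 0, w01 = 1/2, w10 = 1, w11 = 0

0 1/2 1 0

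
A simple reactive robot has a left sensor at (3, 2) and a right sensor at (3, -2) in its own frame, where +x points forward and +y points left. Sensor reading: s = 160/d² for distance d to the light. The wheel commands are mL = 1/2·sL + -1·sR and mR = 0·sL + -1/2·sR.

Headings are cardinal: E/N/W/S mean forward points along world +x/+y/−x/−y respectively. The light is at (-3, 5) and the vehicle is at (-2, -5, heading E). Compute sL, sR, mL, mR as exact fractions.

2 1 0 -1/2

left sensor world pos  = (1, -3); dL² = 80
right sensor world pos = (1, -7); dR² = 160
sL = 160/80 = 2
sR = 160/160 = 1
mL = 1/2·sL + -1·sR = 0
mR = 0·sL + -1/2·sR = -1/2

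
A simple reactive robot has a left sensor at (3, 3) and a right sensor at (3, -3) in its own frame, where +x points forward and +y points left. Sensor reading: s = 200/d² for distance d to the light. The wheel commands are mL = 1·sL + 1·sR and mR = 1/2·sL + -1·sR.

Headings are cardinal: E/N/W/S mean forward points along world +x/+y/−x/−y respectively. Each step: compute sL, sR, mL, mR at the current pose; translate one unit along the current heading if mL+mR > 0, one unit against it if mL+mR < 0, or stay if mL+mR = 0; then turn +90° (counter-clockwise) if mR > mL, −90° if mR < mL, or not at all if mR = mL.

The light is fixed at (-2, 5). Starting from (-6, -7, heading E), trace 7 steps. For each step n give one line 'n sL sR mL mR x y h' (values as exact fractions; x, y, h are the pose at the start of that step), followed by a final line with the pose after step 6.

n=0: pose=(-6,-7,E); sL=100/41, sR=100/113; mL=15400/4633, mR=1550/4633; mL+mR=150/41 → advance +1; mR−mL=-13850/4633 → turn -1·90°
n=1: pose=(-5,-7,S); sL=8/9, sR=200/261; mL=48/29, mR=-28/87; mL+mR=4/3 → advance +1; mR−mL=-172/87 → turn -1·90°
n=2: pose=(-5,-8,W); sL=50/73, sR=25/17; mL=2675/1241, mR=-1400/1241; mL+mR=75/73 → advance +1; mR−mL=-4075/1241 → turn -1·90°
n=3: pose=(-6,-8,N); sL=200/149, sR=200/101; mL=50000/15049, mR=-19700/15049; mL+mR=300/149 → advance +1; mR−mL=-69700/15049 → turn -1·90°
n=4: pose=(-6,-7,E); sL=100/41, sR=100/113; mL=15400/4633, mR=1550/4633; mL+mR=150/41 → advance +1; mR−mL=-13850/4633 → turn -1·90°
n=5: pose=(-5,-7,S); sL=8/9, sR=200/261; mL=48/29, mR=-28/87; mL+mR=4/3 → advance +1; mR−mL=-172/87 → turn -1·90°
n=6: pose=(-5,-8,W); sL=50/73, sR=25/17; mL=2675/1241, mR=-1400/1241; mL+mR=75/73 → advance +1; mR−mL=-4075/1241 → turn -1·90°

0 100/41 100/113 15400/4633 1550/4633 -6 -7 E
1 8/9 200/261 48/29 -28/87 -5 -7 S
2 50/73 25/17 2675/1241 -1400/1241 -5 -8 W
3 200/149 200/101 50000/15049 -19700/15049 -6 -8 N
4 100/41 100/113 15400/4633 1550/4633 -6 -7 E
5 8/9 200/261 48/29 -28/87 -5 -7 S
6 50/73 25/17 2675/1241 -1400/1241 -5 -8 W
final -6 -8 N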